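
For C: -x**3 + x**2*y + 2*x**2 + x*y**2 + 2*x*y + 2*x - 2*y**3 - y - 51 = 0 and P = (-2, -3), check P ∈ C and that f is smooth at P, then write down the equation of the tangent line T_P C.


Tangent line at P: -3*x - 43*y - 135 = 0.

Step 1: f(-2, -3) = 0, so P lies on C.
Step 2: partial derivatives
  f_x(x, y) = -3*x**2 + 2*x*y + 4*x + y**2 + 2*y + 2, f_y(x, y) = x**2 + 2*x*y + 2*x - 6*y**2 - 1.
  f_x(P) = -3, f_y(P) = -43 (gradient nonzero, so P is smooth).
Step 3: tangent line at P: -3·(x − -2) + -43·(y − -3) = 0.
Expanding: -3*x - 43*y - 135 = 0.


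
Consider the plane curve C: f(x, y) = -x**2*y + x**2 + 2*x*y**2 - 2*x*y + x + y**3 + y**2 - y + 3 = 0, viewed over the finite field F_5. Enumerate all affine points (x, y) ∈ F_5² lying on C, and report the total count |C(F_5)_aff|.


Affine F_5-points: {(1, 0), (1, 1), (3, 0)}; count = 3.

For each of the 25 pairs (x, y) ∈ F_5², evaluate f(x, y) mod 5. Record the zeros.
  x = 0: [0↦3, 1↦4, 2↦3, 3↦1, 4↦4]  zeros at y ∈ ∅
  x = 1: [0↦0, 1↦0, 2↦2, 3↦2, 4↦1]  zeros at y ∈ {0, 1}
  x = 2: [0↦4, 1↦1, 2↦4, 3↦4, 4↦2]  zeros at y ∈ ∅
  x = 3: [0↦0, 1↦2, 2↦4, 3↦2, 4↦2]  zeros at y ∈ {0}
  x = 4: [0↦3, 1↦3, 2↦2, 3↦1, 4↦1]  zeros at y ∈ ∅
Collecting zeros: affine points = {(1, 0), (1, 1), (3, 0)}.
Total count |C(F_5)_aff| = 3.


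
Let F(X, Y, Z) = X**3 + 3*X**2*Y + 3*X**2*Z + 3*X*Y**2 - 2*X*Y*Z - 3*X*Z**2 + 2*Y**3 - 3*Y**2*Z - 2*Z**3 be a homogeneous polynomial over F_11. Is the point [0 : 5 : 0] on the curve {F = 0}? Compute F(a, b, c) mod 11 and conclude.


F(0,5,0) ≡ 8 (mod 11); P is NOT on the curve.

Evaluate F(0, 5, 0) term-by-term (mod 11).
  X**3 ↦ 1·0·1·1 = 0
  3*X**2*Y ↦ 3·0·5·1 = 0
  3*X**2*Z ↦ 3·0·1·0 = 0
  3*X*Y**2 ↦ 3·0·25·1 = 0
  -2*X*Y*Z ↦ -2·0·5·0 = 0
  -3*X*Z**2 ↦ -3·0·1·0 = 0
  2*Y**3 ↦ 2·1·125·1 = 250
  -3*Y**2*Z ↦ -3·1·25·0 = 0
  -2*Z**3 ↦ -2·1·1·0 = 0
Sum: F(0, 5, 0) = (0) + (0) + (0) + (0) + (0) + (0) + (250) + (0) + (0) = 250.
Reducing mod 11: 250 ≡ 8 (mod 11).
Since F(a, b, c) ≡ 8 ≠ 0 (mod 11), P does NOT lie on the curve.


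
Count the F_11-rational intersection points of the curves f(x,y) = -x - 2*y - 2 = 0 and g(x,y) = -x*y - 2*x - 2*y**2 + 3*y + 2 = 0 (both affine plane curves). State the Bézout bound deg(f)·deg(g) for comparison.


Common zeros: {(3, 3)}; count = 1; Bézout bound = 2.

deg(f) = 1, deg(g) = 2, so Bézout bound = 2.
Scan x ∈ F_11. For each x, list the y ∈ F_11 with f(x, y) ≡ 0 and those with g(x, y) ≡ 0 (mod 11); the common zeros in that column are the intersection.
  x = 0: f ≡ 0 at y ∈ {10}; g ≡ 0 at y ∈ {2, 5}; common: ∅.
  x = 1: f ≡ 0 at y ∈ {4}; g ≡ 0 at y ∈ {0, 1}; common: ∅.
  x = 2: f ≡ 0 at y ∈ {9}; g ≡ 0 at y ∈ ∅; common: ∅.
  x = 3: f ≡ 0 at y ∈ {3}; g ≡ 0 at y ∈ {3, 8}; common: {3}.
  x = 4: f ≡ 0 at y ∈ {8}; g ≡ 0 at y ∈ ∅; common: ∅.
  x = 5: f ≡ 0 at y ∈ {2}; g ≡ 0 at y ∈ ∅; common: ∅.
  x = 6: f ≡ 0 at y ∈ {7}; g ≡ 0 at y ∈ ∅; common: ∅.
  x = 7: f ≡ 0 at y ∈ {1}; g ≡ 0 at y ∈ ∅; common: ∅.
  x = 8: f ≡ 0 at y ∈ {6}; g ≡ 0 at y ∈ {4, 10}; common: ∅.
  x = 9: f ≡ 0 at y ∈ {0}; g ≡ 0 at y ∈ ∅; common: ∅.
  x = 10: f ≡ 0 at y ∈ {5}; g ≡ 0 at y ∈ {6, 7}; common: ∅.
Collecting: common zeros = {(3, 3)}, so the count is 1.
Comparison with the Bézout bound: 1 ≤ 2 = deg(f)·deg(g), as expected for curves with no common component (the affine F_11-count falls short of the bound because intersections may lie at infinity, over extension fields, or carry multiplicity).


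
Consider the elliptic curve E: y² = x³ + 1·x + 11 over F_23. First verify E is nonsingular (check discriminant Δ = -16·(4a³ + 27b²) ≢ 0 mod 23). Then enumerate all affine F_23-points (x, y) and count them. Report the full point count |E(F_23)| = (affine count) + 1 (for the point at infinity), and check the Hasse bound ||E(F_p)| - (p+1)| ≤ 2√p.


Affine points = {(1, 6), (1, 17), (3, 8), (3, 15), (5, 7), (5, 16), (6, 7), (6, 16), (7, 4), (7, 19), (8, 5), (8, 18), (9, 6), (9, 17), (10, 3), (10, 20), (12, 7), (12, 16), (13, 6), (13, 17), (14, 3), (14, 20), (16, 11), (16, 12), (19, 9), (19, 14), (20, 2), (20, 21), (21, 1), (21, 22), (22, 3), (22, 20)}; affine count = 32; |E(F_23)| = 33.

Discriminant check: Δ ∝ 4a³ + 27b² = 4·1³ + 27·11² = 4·1 + 27·121 ≡ 5 (mod 23). Nonzero ⇒ E is nonsingular.
For each x ∈ F_23, compute rhs = x³ + 1·x + 11 mod 23, then count y ∈ F_23 with y² ≡ rhs.
  x = 0: rhs = 11, matching y values: none (0 points).
  x = 1: rhs = 13, matching y values: 6, 17 (2 points).
  x = 2: rhs = 21, matching y values: none (0 points).
  x = 3: rhs = 18, matching y values: 8, 15 (2 points).
  x = 4: rhs = 10, matching y values: none (0 points).
  x = 5: rhs = 3, matching y values: 7, 16 (2 points).
  x = 6: rhs = 3, matching y values: 7, 16 (2 points).
  x = 7: rhs = 16, matching y values: 4, 19 (2 points).
  x = 8: rhs = 2, matching y values: 5, 18 (2 points).
  x = 9: rhs = 13, matching y values: 6, 17 (2 points).
  x = 10: rhs = 9, matching y values: 3, 20 (2 points).
  x = 11: rhs = 19, matching y values: none (0 points).
  x = 12: rhs = 3, matching y values: 7, 16 (2 points).
  x = 13: rhs = 13, matching y values: 6, 17 (2 points).
  x = 14: rhs = 9, matching y values: 3, 20 (2 points).
  x = 15: rhs = 20, matching y values: none (0 points).
  x = 16: rhs = 6, matching y values: 11, 12 (2 points).
  x = 17: rhs = 19, matching y values: none (0 points).
  x = 18: rhs = 19, matching y values: none (0 points).
  x = 19: rhs = 12, matching y values: 9, 14 (2 points).
  x = 20: rhs = 4, matching y values: 2, 21 (2 points).
  x = 21: rhs = 1, matching y values: 1, 22 (2 points).
  x = 22: rhs = 9, matching y values: 3, 20 (2 points).
Total affine count: 32.
Full point count |E(F_23)| = 32 + 1 = 33.
Hasse bound: |33 − (23+1)| = |9| = 9 ≤ 2√23 ≈ 9.5917 ✓.


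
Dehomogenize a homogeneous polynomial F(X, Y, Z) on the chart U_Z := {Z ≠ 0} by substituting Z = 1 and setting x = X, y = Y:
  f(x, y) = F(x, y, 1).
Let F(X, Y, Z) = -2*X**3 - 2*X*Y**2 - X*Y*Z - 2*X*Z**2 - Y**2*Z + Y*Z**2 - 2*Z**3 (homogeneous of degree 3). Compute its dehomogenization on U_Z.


f(x, y) = -2*x**3 - 2*x*y**2 - x*y - 2*x - y**2 + y - 2

On U_Z we set Z = 1. Each monomial c·X^i·Y^j·Z^k in F becomes c·x^i·y^j·1^k = c·x^i·y^j.
Substituting Z = 1: F(X, Y, 1) = -2*x**3 - 2*x*y**2 - x*y - 2*x - y**2 + y - 2.
Note: deg(f) ≤ deg(F) = 3; strict inequality happens when F is divisible by Z (lost terms).


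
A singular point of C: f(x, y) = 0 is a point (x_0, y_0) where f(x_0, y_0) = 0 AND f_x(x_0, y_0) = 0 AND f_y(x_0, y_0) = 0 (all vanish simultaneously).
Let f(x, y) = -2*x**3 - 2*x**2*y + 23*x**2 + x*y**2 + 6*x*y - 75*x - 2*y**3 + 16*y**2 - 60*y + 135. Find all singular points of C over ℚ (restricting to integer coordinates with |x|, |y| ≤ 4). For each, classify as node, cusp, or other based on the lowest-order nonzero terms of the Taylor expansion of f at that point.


Singular points: {(3, 3)}; classification: node.

Compute partial derivatives:
  f_x = -6*x**2 - 4*x*y + 46*x + y**2 + 6*y - 75.
  f_y = -2*x**2 + 2*x*y + 6*x - 6*y**2 + 32*y - 60.
Scan x_0 ∈ {−4, ..., 4}. For each x_0, f_y(x_0, y) is a polynomial in y; find its integer roots y ∈ {−4, ..., 4}, then test f_x and f at those candidates.
  x = -4: f_y(-4, y) = -6*y**2 + 24*y - 116; no integer root y with |y| ≤ 4.
  x = -3: f_y(-3, y) = -6*y**2 + 26*y - 96; no integer root y with |y| ≤ 4.
  x = -2: f_y(-2, y) = -6*y**2 + 28*y - 80; no integer root y with |y| ≤ 4.
  x = -1: f_y(-1, y) = -6*y**2 + 30*y - 68; no integer root y with |y| ≤ 4.
  x = 0: f_y(0, y) = -6*y**2 + 32*y - 60; no integer root y with |y| ≤ 4.
  x = 1: f_y(1, y) = -6*y**2 + 34*y - 56; no integer root y with |y| ≤ 4.
  x = 2: f_y(2, y) = -6*y**2 + 36*y - 56; no integer root y with |y| ≤ 4.
  x = 3: f_y(3, y) = -6*y**2 + 38*y - 60; vanishes at y ∈ {3}. (3, 3): f_x = 0, f = 0 — SINGULAR.
  x = 4: f_y(4, y) = -6*y**2 + 40*y - 68; no integer root y with |y| ≤ 4.
Only singular point on the grid: (3, 3).
Classify: substitute x = 3 + u, y = 3 + v and expand: f = -2*u**3 - 2*u**2*v - u**2 + u*v**2 - 2*v**3 + v**2.
No constant or linear terms (consistent with a singular point). Quadratic part: -u**2 + v**2. Cubic part: -2*u**3 - 2*u**2*v + u*v**2 - 2*v**3.
The quadratic part v**2 - u**2 = (v − u)(v + u) splits into two distinct linear factors, so there are two distinct tangent lines y − 3 = ±(x − 3) — this is a node (ordinary double point).
Classification: node.


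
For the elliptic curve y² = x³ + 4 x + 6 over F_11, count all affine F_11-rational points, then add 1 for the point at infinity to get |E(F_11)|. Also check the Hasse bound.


Affine points = {(1, 0), (2, 0), (3, 1), (3, 10), (4, 3), (4, 8), (6, 2), (6, 9), (7, 5), (7, 6), (8, 0), (9, 1), (9, 10), (10, 1), (10, 10)}; affine count = 15; |E(F_11)| = 16.

Discriminant check: Δ ∝ 4a³ + 27b² = 4·4³ + 27·6² = 4·64 + 27·36 ≡ 7 (mod 11). Nonzero ⇒ E is nonsingular.
For each x ∈ F_11, compute rhs = x³ + 4·x + 6 mod 11, then count y ∈ F_11 with y² ≡ rhs.
  x = 0: rhs = 6, matching y values: none (0 points).
  x = 1: rhs = 0, matching y values: 0 (1 points).
  x = 2: rhs = 0, matching y values: 0 (1 points).
  x = 3: rhs = 1, matching y values: 1, 10 (2 points).
  x = 4: rhs = 9, matching y values: 3, 8 (2 points).
  x = 5: rhs = 8, matching y values: none (0 points).
  x = 6: rhs = 4, matching y values: 2, 9 (2 points).
  x = 7: rhs = 3, matching y values: 5, 6 (2 points).
  x = 8: rhs = 0, matching y values: 0 (1 points).
  x = 9: rhs = 1, matching y values: 1, 10 (2 points).
  x = 10: rhs = 1, matching y values: 1, 10 (2 points).
Total affine count: 15.
Full point count |E(F_11)| = 15 + 1 = 16.
Hasse bound: |16 − (11+1)| = |4| = 4 ≤ 2√11 ≈ 6.6332 ✓.


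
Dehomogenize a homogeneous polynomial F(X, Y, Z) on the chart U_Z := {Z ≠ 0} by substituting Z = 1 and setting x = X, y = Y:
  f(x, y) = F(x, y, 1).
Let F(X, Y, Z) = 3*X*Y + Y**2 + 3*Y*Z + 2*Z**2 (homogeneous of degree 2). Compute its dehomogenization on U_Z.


f(x, y) = 3*x*y + y**2 + 3*y + 2

On U_Z we set Z = 1. Each monomial c·X^i·Y^j·Z^k in F becomes c·x^i·y^j·1^k = c·x^i·y^j.
Substituting Z = 1: F(X, Y, 1) = 3*x*y + y**2 + 3*y + 2.
Note: deg(f) ≤ deg(F) = 2; strict inequality happens when F is divisible by Z (lost terms).


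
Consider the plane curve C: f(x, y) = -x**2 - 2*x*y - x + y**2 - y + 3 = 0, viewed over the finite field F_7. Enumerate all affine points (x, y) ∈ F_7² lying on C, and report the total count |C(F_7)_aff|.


Affine F_7-points: {(2, 1), (2, 4), (3, 3), (3, 4), (4, 3), (4, 6)}; count = 6.

For each of the 49 pairs (x, y) ∈ F_7², evaluate f(x, y) mod 7. Record the zeros.
  x = 0: [0↦3, 1↦3, 2↦5, 3↦2, 4↦1, 5↦2, 6↦5]  zeros at y ∈ ∅
  x = 1: [0↦1, 1↦6, 2↦6, 3↦1, 4↦5, 5↦4, 6↦5]  zeros at y ∈ ∅
  x = 2: [0↦4, 1↦0, 2↦5, 3↦5, 4↦0, 5↦4, 6↦3]  zeros at y ∈ {1, 4}
  x = 3: [0↦5, 1↦6, 2↦2, 3↦0, 4↦0, 5↦2, 6↦6]  zeros at y ∈ {3, 4}
  x = 4: [0↦4, 1↦3, 2↦4, 3↦0, 4↦5, 5↦5, 6↦0]  zeros at y ∈ {3, 6}
  x = 5: [0↦1, 1↦5, 2↦4, 3↦5, 4↦1, 5↦6, 6↦6]  zeros at y ∈ ∅
  x = 6: [0↦3, 1↦5, 2↦2, 3↦1, 4↦2, 5↦5, 6↦3]  zeros at y ∈ ∅
Collecting zeros: affine points = {(2, 1), (2, 4), (3, 3), (3, 4), (4, 3), (4, 6)}.
Total count |C(F_7)_aff| = 6.


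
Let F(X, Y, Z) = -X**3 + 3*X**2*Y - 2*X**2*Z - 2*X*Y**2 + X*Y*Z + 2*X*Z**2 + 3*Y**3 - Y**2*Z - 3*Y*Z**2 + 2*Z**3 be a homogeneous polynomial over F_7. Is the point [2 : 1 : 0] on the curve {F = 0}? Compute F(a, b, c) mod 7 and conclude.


F(2,1,0) ≡ 3 (mod 7); P is NOT on the curve.

Evaluate F(2, 1, 0) term-by-term (mod 7).
  -X**3 ↦ -1·8·1·1 = -8
  3*X**2*Y ↦ 3·4·1·1 = 12
  -2*X**2*Z ↦ -2·4·1·0 = 0
  -2*X*Y**2 ↦ -2·2·1·1 = -4
  X*Y*Z ↦ 1·2·1·0 = 0
  2*X*Z**2 ↦ 2·2·1·0 = 0
  3*Y**3 ↦ 3·1·1·1 = 3
  -Y**2*Z ↦ -1·1·1·0 = 0
  -3*Y*Z**2 ↦ -3·1·1·0 = 0
  2*Z**3 ↦ 2·1·1·0 = 0
Sum: F(2, 1, 0) = (-8) + (12) + (0) + (-4) + (0) + (0) + (3) + (0) + (0) + (0) = 3.
Reducing mod 7: 3 ≡ 3 (mod 7).
Since F(a, b, c) ≡ 3 ≠ 0 (mod 7), P does NOT lie on the curve.


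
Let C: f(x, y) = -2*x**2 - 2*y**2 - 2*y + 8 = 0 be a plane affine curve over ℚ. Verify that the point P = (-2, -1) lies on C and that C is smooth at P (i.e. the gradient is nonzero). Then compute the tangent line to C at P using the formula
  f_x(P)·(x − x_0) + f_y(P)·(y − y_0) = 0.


Tangent line at P: 8*x + 2*y + 18 = 0.

Step 1: f(-2, -1) = 0, so P lies on C.
Step 2: partial derivatives
  f_x(x, y) = -4*x, f_y(x, y) = -4*y - 2.
  f_x(P) = 8, f_y(P) = 2 (gradient nonzero, so P is smooth).
Step 3: tangent line at P: 8·(x − -2) + 2·(y − -1) = 0.
Expanding: 8*x + 2*y + 18 = 0.


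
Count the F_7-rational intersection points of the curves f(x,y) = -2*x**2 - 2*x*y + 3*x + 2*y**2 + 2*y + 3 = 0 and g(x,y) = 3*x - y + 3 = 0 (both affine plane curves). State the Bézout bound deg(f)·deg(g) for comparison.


Common zeros: {(4, 1)}; count = 1; Bézout bound = 2.

deg(f) = 2, deg(g) = 1, so Bézout bound = 2.
Scan x ∈ F_7. For each x, list the y ∈ F_7 with f(x, y) ≡ 0 and those with g(x, y) ≡ 0 (mod 7); the common zeros in that column are the intersection.
  x = 0: f ≡ 0 at y ∈ {1, 5}; g ≡ 0 at y ∈ {3}; common: ∅.
  x = 1: f ≡ 0 at y ∈ ∅; g ≡ 0 at y ∈ {6}; common: ∅.
  x = 2: f ≡ 0 at y ∈ ∅; g ≡ 0 at y ∈ {2}; common: ∅.
  x = 3: f ≡ 0 at y ∈ {3, 6}; g ≡ 0 at y ∈ {5}; common: ∅.
  x = 4: f ≡ 0 at y ∈ {1, 2}; g ≡ 0 at y ∈ {1}; common: {1}.
  x = 5: f ≡ 0 at y ∈ ∅; g ≡ 0 at y ∈ {4}; common: ∅.
  x = 6: f ≡ 0 at y ∈ {2, 3}; g ≡ 0 at y ∈ {0}; common: ∅.
Collecting: common zeros = {(4, 1)}, so the count is 1.
Comparison with the Bézout bound: 1 ≤ 2 = deg(f)·deg(g), as expected for curves with no common component (the affine F_7-count falls short of the bound because intersections may lie at infinity, over extension fields, or carry multiplicity).


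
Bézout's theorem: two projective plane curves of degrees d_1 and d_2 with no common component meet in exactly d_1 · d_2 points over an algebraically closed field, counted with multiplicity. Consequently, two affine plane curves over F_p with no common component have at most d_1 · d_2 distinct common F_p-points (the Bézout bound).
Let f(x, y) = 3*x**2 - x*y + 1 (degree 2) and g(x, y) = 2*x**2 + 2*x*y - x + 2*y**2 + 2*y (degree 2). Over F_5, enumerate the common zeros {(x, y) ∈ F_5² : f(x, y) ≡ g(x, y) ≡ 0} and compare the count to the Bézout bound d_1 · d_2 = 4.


Common zeros: {(3, 1), (4, 1)}; count = 2; Bézout bound = 4.

deg(f) = 2, deg(g) = 2, so Bézout bound = 4.
Scan x ∈ F_5. For each x, list the y ∈ F_5 with f(x, y) ≡ 0 and those with g(x, y) ≡ 0 (mod 5); the common zeros in that column are the intersection.
  x = 0: f ≡ 0 at y ∈ ∅; g ≡ 0 at y ∈ {0, 4}; common: ∅.
  x = 1: f ≡ 0 at y ∈ {4}; g ≡ 0 at y ∈ ∅; common: ∅.
  x = 2: f ≡ 0 at y ∈ {4}; g ≡ 0 at y ∈ ∅; common: ∅.
  x = 3: f ≡ 0 at y ∈ {1}; g ≡ 0 at y ∈ {0, 1}; common: {1}.
  x = 4: f ≡ 0 at y ∈ {1}; g ≡ 0 at y ∈ {1, 4}; common: {1}.
Collecting: common zeros = {(3, 1), (4, 1)}, so the count is 2.
Comparison with the Bézout bound: 2 ≤ 4 = deg(f)·deg(g), as expected for curves with no common component (the affine F_5-count falls short of the bound because intersections may lie at infinity, over extension fields, or carry multiplicity).


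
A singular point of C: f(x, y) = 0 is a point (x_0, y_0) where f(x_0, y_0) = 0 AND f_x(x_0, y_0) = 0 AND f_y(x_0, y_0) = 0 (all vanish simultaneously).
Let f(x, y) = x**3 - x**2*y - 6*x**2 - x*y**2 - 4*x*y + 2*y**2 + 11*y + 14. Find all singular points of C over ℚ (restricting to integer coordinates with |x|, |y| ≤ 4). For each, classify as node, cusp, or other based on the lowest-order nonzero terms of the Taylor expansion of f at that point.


Singular points: {(1, -3)}; classification: cusp.

Compute partial derivatives:
  f_x = 3*x**2 - 2*x*y - 12*x - y**2 - 4*y.
  f_y = -x**2 - 2*x*y - 4*x + 4*y + 11.
Scan x_0 ∈ {−4, ..., 4}. For each x_0, f_y(x_0, y) is a polynomial in y; find its integer roots y ∈ {−4, ..., 4}, then test f_x and f at those candidates.
  x = -4: f_y(-4, y) = 12*y + 11; no integer root y with |y| ≤ 4.
  x = -3: f_y(-3, y) = 10*y + 14; no integer root y with |y| ≤ 4.
  x = -2: f_y(-2, y) = 8*y + 15; no integer root y with |y| ≤ 4.
  x = -1: f_y(-1, y) = 6*y + 14; no integer root y with |y| ≤ 4.
  x = 0: f_y(0, y) = 4*y + 11; no integer root y with |y| ≤ 4.
  x = 1: f_y(1, y) = 2*y + 6; vanishes at y ∈ {-3}. (1, -3): f_x = 0, f = 0 — SINGULAR.
  x = 2: f_y(2, y) = -1; no integer root y with |y| ≤ 4.
  x = 3: f_y(3, y) = -2*y - 10; no integer root y with |y| ≤ 4.
  x = 4: f_y(4, y) = -4*y - 21; no integer root y with |y| ≤ 4.
Only singular point on the grid: (1, -3).
Classify: substitute x = 1 + u, y = -3 + v and expand: f = u**3 - u**2*v - u*v**2 + v**2.
No constant or linear terms (consistent with a singular point). Quadratic part: v**2. Cubic part: u**3 - u**2*v - u*v**2.
The quadratic part v**2 is a perfect square, so there is a single (double) tangent line v = 0, i.e. y = -3. Restricting the cubic part to that line (v = 0) leaves u**3 ≠ 0, so f is not divisible by v and the branch is v² ≈ -u**3 to lowest order — this is a cusp.
Classification: cusp.


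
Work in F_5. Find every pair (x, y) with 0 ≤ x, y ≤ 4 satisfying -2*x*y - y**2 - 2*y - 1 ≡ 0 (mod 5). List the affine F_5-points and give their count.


Affine F_5-points: {(0, 4), (3, 1), (4, 2), (4, 3)}; count = 4.

For each of the 25 pairs (x, y) ∈ F_5², evaluate f(x, y) mod 5. Record the zeros.
  x = 0: [0↦4, 1↦1, 2↦1, 3↦4, 4↦0]  zeros at y ∈ {4}
  x = 1: [0↦4, 1↦4, 2↦2, 3↦3, 4↦2]  zeros at y ∈ ∅
  x = 2: [0↦4, 1↦2, 2↦3, 3↦2, 4↦4]  zeros at y ∈ ∅
  x = 3: [0↦4, 1↦0, 2↦4, 3↦1, 4↦1]  zeros at y ∈ {1}
  x = 4: [0↦4, 1↦3, 2↦0, 3↦0, 4↦3]  zeros at y ∈ {2, 3}
Collecting zeros: affine points = {(0, 4), (3, 1), (4, 2), (4, 3)}.
Total count |C(F_5)_aff| = 4.


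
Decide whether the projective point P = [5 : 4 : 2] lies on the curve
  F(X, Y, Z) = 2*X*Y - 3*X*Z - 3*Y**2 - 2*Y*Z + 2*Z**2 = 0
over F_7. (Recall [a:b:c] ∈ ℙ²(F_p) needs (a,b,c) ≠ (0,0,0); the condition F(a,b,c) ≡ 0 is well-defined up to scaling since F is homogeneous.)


F(5,4,2) ≡ 3 (mod 7); P is NOT on the curve.

Evaluate F(5, 4, 2) term-by-term (mod 7).
  2*X*Y ↦ 2·5·4·1 = 40
  -3*X*Z ↦ -3·5·1·2 = -30
  -3*Y**2 ↦ -3·1·16·1 = -48
  -2*Y*Z ↦ -2·1·4·2 = -16
  2*Z**2 ↦ 2·1·1·4 = 8
Sum: F(5, 4, 2) = (40) + (-30) + (-48) + (-16) + (8) = -46.
Reducing mod 7: -46 ≡ 3 (mod 7).
Since F(a, b, c) ≡ 3 ≠ 0 (mod 7), P does NOT lie on the curve.


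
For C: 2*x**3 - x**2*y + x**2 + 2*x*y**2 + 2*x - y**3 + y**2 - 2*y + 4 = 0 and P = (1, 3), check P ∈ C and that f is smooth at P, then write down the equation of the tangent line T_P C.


Tangent line at P: 22*x - 12*y + 14 = 0.

Step 1: f(1, 3) = 0, so P lies on C.
Step 2: partial derivatives
  f_x(x, y) = 6*x**2 - 2*x*y + 2*x + 2*y**2 + 2, f_y(x, y) = -x**2 + 4*x*y - 3*y**2 + 2*y - 2.
  f_x(P) = 22, f_y(P) = -12 (gradient nonzero, so P is smooth).
Step 3: tangent line at P: 22·(x − 1) + -12·(y − 3) = 0.
Expanding: 22*x - 12*y + 14 = 0.


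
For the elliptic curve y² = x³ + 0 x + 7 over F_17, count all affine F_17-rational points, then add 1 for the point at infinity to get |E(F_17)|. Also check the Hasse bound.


Affine points = {(1, 5), (1, 12), (2, 7), (2, 10), (3, 0), (5, 8), (5, 9), (6, 6), (6, 11), (8, 3), (8, 14), (10, 2), (10, 15), (12, 1), (12, 16), (15, 4), (15, 13)}; affine count = 17; |E(F_17)| = 18.

Discriminant check: Δ ∝ 4a³ + 27b² = 4·0³ + 27·7² = 4·0 + 27·49 ≡ 14 (mod 17). Nonzero ⇒ E is nonsingular.
For each x ∈ F_17, compute rhs = x³ + 0·x + 7 mod 17, then count y ∈ F_17 with y² ≡ rhs.
  x = 0: rhs = 7, matching y values: none (0 points).
  x = 1: rhs = 8, matching y values: 5, 12 (2 points).
  x = 2: rhs = 15, matching y values: 7, 10 (2 points).
  x = 3: rhs = 0, matching y values: 0 (1 points).
  x = 4: rhs = 3, matching y values: none (0 points).
  x = 5: rhs = 13, matching y values: 8, 9 (2 points).
  x = 6: rhs = 2, matching y values: 6, 11 (2 points).
  x = 7: rhs = 10, matching y values: none (0 points).
  x = 8: rhs = 9, matching y values: 3, 14 (2 points).
  x = 9: rhs = 5, matching y values: none (0 points).
  x = 10: rhs = 4, matching y values: 2, 15 (2 points).
  x = 11: rhs = 12, matching y values: none (0 points).
  x = 12: rhs = 1, matching y values: 1, 16 (2 points).
  x = 13: rhs = 11, matching y values: none (0 points).
  x = 14: rhs = 14, matching y values: none (0 points).
  x = 15: rhs = 16, matching y values: 4, 13 (2 points).
  x = 16: rhs = 6, matching y values: none (0 points).
Total affine count: 17.
Full point count |E(F_17)| = 17 + 1 = 18.
Hasse bound: |18 − (17+1)| = |0| = 0 ≤ 2√17 ≈ 8.2462 ✓.


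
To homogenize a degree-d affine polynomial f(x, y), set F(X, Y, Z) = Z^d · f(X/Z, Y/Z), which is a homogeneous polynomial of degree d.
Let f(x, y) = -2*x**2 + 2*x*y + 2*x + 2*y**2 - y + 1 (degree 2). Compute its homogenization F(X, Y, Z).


F(X, Y, Z) = -2*X**2 + 2*X*Y + 2*X*Z + 2*Y**2 - Y*Z + Z**2

deg(f) = 2.
Substitute x = X/Z, y = Y/Z into f, then multiply by Z^2.
  monomial -2·x^2·y^0 ↦ -2·X^2·Y^0·Z^0.
  monomial 2·x^1·y^1 ↦ 2·X^1·Y^1·Z^0.
  monomial 2·x^1·y^0 ↦ 2·X^1·Y^0·Z^1.
  monomial 2·x^0·y^2 ↦ 2·X^0·Y^2·Z^0.
  monomial -1·x^0·y^1 ↦ -1·X^0·Y^1·Z^1.
  monomial 1·x^0·y^0 ↦ 1·X^0·Y^0·Z^2.
Collecting: F(X, Y, Z) = -2*X**2 + 2*X*Y + 2*X*Z + 2*Y**2 - Y*Z + Z**2.


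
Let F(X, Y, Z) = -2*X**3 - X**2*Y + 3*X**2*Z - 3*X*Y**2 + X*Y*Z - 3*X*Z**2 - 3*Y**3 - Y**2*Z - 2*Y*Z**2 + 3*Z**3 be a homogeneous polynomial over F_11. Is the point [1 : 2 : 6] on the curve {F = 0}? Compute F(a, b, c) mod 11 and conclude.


F(1,2,6) ≡ 10 (mod 11); P is NOT on the curve.

Evaluate F(1, 2, 6) term-by-term (mod 11).
  -2*X**3 ↦ -2·1·1·1 = -2
  -X**2*Y ↦ -1·1·2·1 = -2
  3*X**2*Z ↦ 3·1·1·6 = 18
  -3*X*Y**2 ↦ -3·1·4·1 = -12
  X*Y*Z ↦ 1·1·2·6 = 12
  -3*X*Z**2 ↦ -3·1·1·36 = -108
  -3*Y**3 ↦ -3·1·8·1 = -24
  -Y**2*Z ↦ -1·1·4·6 = -24
  -2*Y*Z**2 ↦ -2·1·2·36 = -144
  3*Z**3 ↦ 3·1·1·216 = 648
Sum: F(1, 2, 6) = (-2) + (-2) + (18) + (-12) + (12) + (-108) + (-24) + (-24) + (-144) + (648) = 362.
Reducing mod 11: 362 ≡ 10 (mod 11).
Since F(a, b, c) ≡ 10 ≠ 0 (mod 11), P does NOT lie on the curve.


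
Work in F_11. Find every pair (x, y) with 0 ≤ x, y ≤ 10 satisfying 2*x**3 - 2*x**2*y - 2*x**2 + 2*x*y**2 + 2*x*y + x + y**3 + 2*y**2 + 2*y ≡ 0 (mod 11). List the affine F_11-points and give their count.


Affine F_11-points: {(0, 0), (2, 5), (3, 7), (4, 9), (5, 5), (8, 9), (9, 9), (10, 5)}; count = 8.

For each of the 121 pairs (x, y) ∈ F_11², evaluate f(x, y) mod 11. Record the zeros.
  x = 0: [0↦0, 1↦5, 2↦9, 3↦7, 4↦5, 5↦9, 6↦3, 7↦4, 8↦7, 9↦7, 10↦10]  zeros at y ∈ {0}
  x = 1: [0↦1, 1↦8, 2↦7, 3↦4, 4↦5, 5↦5, 6↦10, 7↦4, 8↦4, 9↦5, 10↦2]  zeros at y ∈ ∅
  x = 2: [0↦10, 1↦4, 2↦5, 3↦8, 4↦8, 5↦0, 6↦1, 7↦6, 8↦10, 9↦8, 10↦6]  zeros at y ∈ {5}
  x = 3: [0↦6, 1↦5, 2↦4, 3↦9, 4↦4, 5↦6, 6↦10, 7↦0, 8↦4, 9↦6, 10↦1]  zeros at y ∈ {7}
  x = 4: [0↦1, 1↦1, 2↦5, 3↦8, 4↦5, 5↦2, 6↦5, 7↦9, 8↦9, 9↦0, 10↦10]  zeros at y ∈ {9}
  x = 5: [0↦7, 1↦4, 2↦9, 3↦6, 4↦1, 5↦0, 6↦9, 7↦1, 8↦4, 9↦2, 10↦1]  zeros at y ∈ {5}
  x = 6: [0↦3, 1↦4, 2↦6, 3↦4, 4↦4, 5↦1, 6↦1, 7↦10, 8↦1, 9↦2, 10↦8]  zeros at y ∈ ∅
  x = 7: [0↦1, 1↦2, 2↦8, 3↦3, 4↦4, 5↦6, 6↦4, 7↦4, 8↦1, 9↦1, 10↦10]  zeros at y ∈ ∅
  x = 8: [0↦2, 1↦10, 2↦5, 3↦4, 4↦2, 5↦5, 6↦8, 7↦6, 8↦5, 9↦0, 10↦8]  zeros at y ∈ {9}
  x = 9: [0↦7, 1↦7, 2↦9, 3↦8, 4↦10, 5↦10, 6↦3, 7↦6, 8↦3, 9↦0, 10↦3]  zeros at y ∈ {9}
  x = 10: [0↦6, 1↦5, 2↦10, 3↦5, 4↦7, 5↦0, 6↦1, 7↦5, 8↦7, 9↦2, 10↦7]  zeros at y ∈ {5}
Collecting zeros: affine points = {(0, 0), (2, 5), (3, 7), (4, 9), (5, 5), (8, 9), (9, 9), (10, 5)}.
Total count |C(F_11)_aff| = 8.


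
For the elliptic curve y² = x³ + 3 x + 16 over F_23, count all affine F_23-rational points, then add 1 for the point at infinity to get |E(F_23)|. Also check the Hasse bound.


Affine points = {(0, 4), (0, 19), (3, 11), (3, 12), (4, 0), (5, 8), (5, 15), (7, 9), (7, 14), (8, 0), (9, 6), (9, 17), (11, 0), (12, 3), (12, 20), (15, 3), (15, 20), (17, 9), (17, 14), (19, 3), (19, 20), (20, 7), (20, 16), (21, 5), (21, 18), (22, 9), (22, 14)}; affine count = 27; |E(F_23)| = 28.

Discriminant check: Δ ∝ 4a³ + 27b² = 4·3³ + 27·16² = 4·27 + 27·256 ≡ 5 (mod 23). Nonzero ⇒ E is nonsingular.
For each x ∈ F_23, compute rhs = x³ + 3·x + 16 mod 23, then count y ∈ F_23 with y² ≡ rhs.
  x = 0: rhs = 16, matching y values: 4, 19 (2 points).
  x = 1: rhs = 20, matching y values: none (0 points).
  x = 2: rhs = 7, matching y values: none (0 points).
  x = 3: rhs = 6, matching y values: 11, 12 (2 points).
  x = 4: rhs = 0, matching y values: 0 (1 points).
  x = 5: rhs = 18, matching y values: 8, 15 (2 points).
  x = 6: rhs = 20, matching y values: none (0 points).
  x = 7: rhs = 12, matching y values: 9, 14 (2 points).
  x = 8: rhs = 0, matching y values: 0 (1 points).
  x = 9: rhs = 13, matching y values: 6, 17 (2 points).
  x = 10: rhs = 11, matching y values: none (0 points).
  x = 11: rhs = 0, matching y values: 0 (1 points).
  x = 12: rhs = 9, matching y values: 3, 20 (2 points).
  x = 13: rhs = 21, matching y values: none (0 points).
  x = 14: rhs = 19, matching y values: none (0 points).
  x = 15: rhs = 9, matching y values: 3, 20 (2 points).
  x = 16: rhs = 20, matching y values: none (0 points).
  x = 17: rhs = 12, matching y values: 9, 14 (2 points).
  x = 18: rhs = 14, matching y values: none (0 points).
  x = 19: rhs = 9, matching y values: 3, 20 (2 points).
  x = 20: rhs = 3, matching y values: 7, 16 (2 points).
  x = 21: rhs = 2, matching y values: 5, 18 (2 points).
  x = 22: rhs = 12, matching y values: 9, 14 (2 points).
Total affine count: 27.
Full point count |E(F_23)| = 27 + 1 = 28.
Hasse bound: |28 − (23+1)| = |4| = 4 ≤ 2√23 ≈ 9.5917 ✓.


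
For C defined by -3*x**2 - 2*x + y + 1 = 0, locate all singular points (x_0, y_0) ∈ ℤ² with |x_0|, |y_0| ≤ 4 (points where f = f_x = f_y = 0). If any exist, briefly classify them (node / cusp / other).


No singular points in the scanned grid; C is smooth there.

Compute partial derivatives:
  f_x = -6*x - 2.
  f_y = 1.
f_y = 1 is a nonzero constant, so f_y never vanishes: no point (x, y) can satisfy f = f_x = f_y = 0. In particular no (x, y) ∈ {−4, ..., 4}² is singular; the curve is smooth.


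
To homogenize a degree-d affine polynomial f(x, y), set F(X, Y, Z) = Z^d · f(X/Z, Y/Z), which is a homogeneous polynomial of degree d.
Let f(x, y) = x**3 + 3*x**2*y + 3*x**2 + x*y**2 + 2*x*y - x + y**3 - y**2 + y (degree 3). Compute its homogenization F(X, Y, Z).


F(X, Y, Z) = X**3 + 3*X**2*Y + 3*X**2*Z + X*Y**2 + 2*X*Y*Z - X*Z**2 + Y**3 - Y**2*Z + Y*Z**2

deg(f) = 3.
Substitute x = X/Z, y = Y/Z into f, then multiply by Z^3.
  monomial 1·x^3·y^0 ↦ 1·X^3·Y^0·Z^0.
  monomial 3·x^2·y^1 ↦ 3·X^2·Y^1·Z^0.
  monomial 3·x^2·y^0 ↦ 3·X^2·Y^0·Z^1.
  monomial 1·x^1·y^2 ↦ 1·X^1·Y^2·Z^0.
  monomial 2·x^1·y^1 ↦ 2·X^1·Y^1·Z^1.
  monomial -1·x^1·y^0 ↦ -1·X^1·Y^0·Z^2.
  monomial 1·x^0·y^3 ↦ 1·X^0·Y^3·Z^0.
  monomial -1·x^0·y^2 ↦ -1·X^0·Y^2·Z^1.
  monomial 1·x^0·y^1 ↦ 1·X^0·Y^1·Z^2.
Collecting: F(X, Y, Z) = X**3 + 3*X**2*Y + 3*X**2*Z + X*Y**2 + 2*X*Y*Z - X*Z**2 + Y**3 - Y**2*Z + Y*Z**2.


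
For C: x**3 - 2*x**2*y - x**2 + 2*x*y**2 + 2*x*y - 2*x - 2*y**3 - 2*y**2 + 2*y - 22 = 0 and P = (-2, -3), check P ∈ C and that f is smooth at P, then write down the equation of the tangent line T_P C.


Tangent line at P: 2*x - 28*y - 80 = 0.

Step 1: f(-2, -3) = 0, so P lies on C.
Step 2: partial derivatives
  f_x(x, y) = 3*x**2 - 4*x*y - 2*x + 2*y**2 + 2*y - 2, f_y(x, y) = -2*x**2 + 4*x*y + 2*x - 6*y**2 - 4*y + 2.
  f_x(P) = 2, f_y(P) = -28 (gradient nonzero, so P is smooth).
Step 3: tangent line at P: 2·(x − -2) + -28·(y − -3) = 0.
Expanding: 2*x - 28*y - 80 = 0.


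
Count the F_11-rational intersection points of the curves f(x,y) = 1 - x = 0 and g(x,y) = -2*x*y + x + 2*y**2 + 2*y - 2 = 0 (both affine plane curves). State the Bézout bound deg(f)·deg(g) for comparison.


Common zeros: ∅; count = 0; Bézout bound = 2.

deg(f) = 1, deg(g) = 2, so Bézout bound = 2.
Scan x ∈ F_11. For each x, list the y ∈ F_11 with f(x, y) ≡ 0 and those with g(x, y) ≡ 0 (mod 11); the common zeros in that column are the intersection.
  x = 0: f ≡ 0 at y ∈ ∅; g ≡ 0 at y ∈ {3, 7}; common: ∅.
  x = 1: f ≡ 0 at y ∈ {0, 1, 2, 3, 4, 5, 6, 7, 8, 9, 10}; g ≡ 0 at y ∈ ∅; common: ∅.
  x = 2: f ≡ 0 at y ∈ ∅; g ≡ 0 at y ∈ {0, 1}; common: ∅.
  x = 3: f ≡ 0 at y ∈ ∅; g ≡ 0 at y ∈ ∅; common: ∅.
  x = 4: f ≡ 0 at y ∈ ∅; g ≡ 0 at y ∈ {5, 9}; common: ∅.
  x = 5: f ≡ 0 at y ∈ ∅; g ≡ 0 at y ∈ ∅; common: ∅.
  x = 6: f ≡ 0 at y ∈ ∅; g ≡ 0 at y ∈ ∅; common: ∅.
  x = 7: f ≡ 0 at y ∈ ∅; g ≡ 0 at y ∈ {2, 4}; common: ∅.
  x = 8: f ≡ 0 at y ∈ ∅; g ≡ 0 at y ∈ {8, 10}; common: ∅.
  x = 9: f ≡ 0 at y ∈ ∅; g ≡ 0 at y ∈ ∅; common: ∅.
  x = 10: f ≡ 0 at y ∈ ∅; g ≡ 0 at y ∈ ∅; common: ∅.
Collecting: common zeros = ∅, so the count is 0.
Comparison with the Bézout bound: 0 ≤ 2 = deg(f)·deg(g), as expected for curves with no common component (the affine F_11-count falls short of the bound because intersections may lie at infinity, over extension fields, or carry multiplicity).


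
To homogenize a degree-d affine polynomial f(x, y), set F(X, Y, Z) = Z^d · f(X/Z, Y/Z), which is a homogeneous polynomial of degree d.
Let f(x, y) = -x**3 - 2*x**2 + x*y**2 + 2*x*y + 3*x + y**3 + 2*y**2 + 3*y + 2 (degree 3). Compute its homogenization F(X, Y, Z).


F(X, Y, Z) = -X**3 - 2*X**2*Z + X*Y**2 + 2*X*Y*Z + 3*X*Z**2 + Y**3 + 2*Y**2*Z + 3*Y*Z**2 + 2*Z**3

deg(f) = 3.
Substitute x = X/Z, y = Y/Z into f, then multiply by Z^3.
  monomial -1·x^3·y^0 ↦ -1·X^3·Y^0·Z^0.
  monomial -2·x^2·y^0 ↦ -2·X^2·Y^0·Z^1.
  monomial 1·x^1·y^2 ↦ 1·X^1·Y^2·Z^0.
  monomial 2·x^1·y^1 ↦ 2·X^1·Y^1·Z^1.
  monomial 3·x^1·y^0 ↦ 3·X^1·Y^0·Z^2.
  monomial 1·x^0·y^3 ↦ 1·X^0·Y^3·Z^0.
  monomial 2·x^0·y^2 ↦ 2·X^0·Y^2·Z^1.
  monomial 3·x^0·y^1 ↦ 3·X^0·Y^1·Z^2.
  monomial 2·x^0·y^0 ↦ 2·X^0·Y^0·Z^3.
Collecting: F(X, Y, Z) = -X**3 - 2*X**2*Z + X*Y**2 + 2*X*Y*Z + 3*X*Z**2 + Y**3 + 2*Y**2*Z + 3*Y*Z**2 + 2*Z**3.


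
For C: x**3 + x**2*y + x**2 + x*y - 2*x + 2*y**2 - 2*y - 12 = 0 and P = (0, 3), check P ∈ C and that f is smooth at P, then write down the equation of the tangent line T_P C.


Tangent line at P: x + 10*y - 30 = 0.

Step 1: f(0, 3) = 0, so P lies on C.
Step 2: partial derivatives
  f_x(x, y) = 3*x**2 + 2*x*y + 2*x + y - 2, f_y(x, y) = x**2 + x + 4*y - 2.
  f_x(P) = 1, f_y(P) = 10 (gradient nonzero, so P is smooth).
Step 3: tangent line at P: 1·(x − 0) + 10·(y − 3) = 0.
Expanding: x + 10*y - 30 = 0.


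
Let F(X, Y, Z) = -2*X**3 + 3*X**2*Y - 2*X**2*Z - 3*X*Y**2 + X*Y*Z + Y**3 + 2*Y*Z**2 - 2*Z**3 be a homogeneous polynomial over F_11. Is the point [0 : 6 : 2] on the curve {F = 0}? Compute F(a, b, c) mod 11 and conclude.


F(0,6,2) ≡ 6 (mod 11); P is NOT on the curve.

Evaluate F(0, 6, 2) term-by-term (mod 11).
  -2*X**3 ↦ -2·0·1·1 = 0
  3*X**2*Y ↦ 3·0·6·1 = 0
  -2*X**2*Z ↦ -2·0·1·2 = 0
  -3*X*Y**2 ↦ -3·0·36·1 = 0
  X*Y*Z ↦ 1·0·6·2 = 0
  Y**3 ↦ 1·1·216·1 = 216
  2*Y*Z**2 ↦ 2·1·6·4 = 48
  -2*Z**3 ↦ -2·1·1·8 = -16
Sum: F(0, 6, 2) = (0) + (0) + (0) + (0) + (0) + (216) + (48) + (-16) = 248.
Reducing mod 11: 248 ≡ 6 (mod 11).
Since F(a, b, c) ≡ 6 ≠ 0 (mod 11), P does NOT lie on the curve.


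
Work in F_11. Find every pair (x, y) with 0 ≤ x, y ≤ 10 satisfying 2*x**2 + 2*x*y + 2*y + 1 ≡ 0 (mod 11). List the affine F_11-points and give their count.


Affine F_11-points: {(0, 5), (1, 2), (2, 4), (3, 10), (4, 0), (5, 4), (6, 5), (7, 0), (8, 2), (9, 10)}; count = 10.

For each of the 121 pairs (x, y) ∈ F_11², evaluate f(x, y) mod 11. Record the zeros.
  x = 0: [0↦1, 1↦3, 2↦5, 3↦7, 4↦9, 5↦0, 6↦2, 7↦4, 8↦6, 9↦8, 10↦10]  zeros at y ∈ {5}
  x = 1: [0↦3, 1↦7, 2↦0, 3↦4, 4↦8, 5↦1, 6↦5, 7↦9, 8↦2, 9↦6, 10↦10]  zeros at y ∈ {2}
  x = 2: [0↦9, 1↦4, 2↦10, 3↦5, 4↦0, 5↦6, 6↦1, 7↦7, 8↦2, 9↦8, 10↦3]  zeros at y ∈ {4}
  x = 3: [0↦8, 1↦5, 2↦2, 3↦10, 4↦7, 5↦4, 6↦1, 7↦9, 8↦6, 9↦3, 10↦0]  zeros at y ∈ {10}
  x = 4: [0↦0, 1↦10, 2↦9, 3↦8, 4↦7, 5↦6, 6↦5, 7↦4, 8↦3, 9↦2, 10↦1]  zeros at y ∈ {0}
  x = 5: [0↦7, 1↦8, 2↦9, 3↦10, 4↦0, 5↦1, 6↦2, 7↦3, 8↦4, 9↦5, 10↦6]  zeros at y ∈ {4}
  x = 6: [0↦7, 1↦10, 2↦2, 3↦5, 4↦8, 5↦0, 6↦3, 7↦6, 8↦9, 9↦1, 10↦4]  zeros at y ∈ {5}
  x = 7: [0↦0, 1↦5, 2↦10, 3↦4, 4↦9, 5↦3, 6↦8, 7↦2, 8↦7, 9↦1, 10↦6]  zeros at y ∈ {0}
  x = 8: [0↦8, 1↦4, 2↦0, 3↦7, 4↦3, 5↦10, 6↦6, 7↦2, 8↦9, 9↦5, 10↦1]  zeros at y ∈ {2}
  x = 9: [0↦9, 1↦7, 2↦5, 3↦3, 4↦1, 5↦10, 6↦8, 7↦6, 8↦4, 9↦2, 10↦0]  zeros at y ∈ {10}
  x = 10: [0↦3, 1↦3, 2↦3, 3↦3, 4↦3, 5↦3, 6↦3, 7↦3, 8↦3, 9↦3, 10↦3]  zeros at y ∈ ∅
Collecting zeros: affine points = {(0, 5), (1, 2), (2, 4), (3, 10), (4, 0), (5, 4), (6, 5), (7, 0), (8, 2), (9, 10)}.
Total count |C(F_11)_aff| = 10.


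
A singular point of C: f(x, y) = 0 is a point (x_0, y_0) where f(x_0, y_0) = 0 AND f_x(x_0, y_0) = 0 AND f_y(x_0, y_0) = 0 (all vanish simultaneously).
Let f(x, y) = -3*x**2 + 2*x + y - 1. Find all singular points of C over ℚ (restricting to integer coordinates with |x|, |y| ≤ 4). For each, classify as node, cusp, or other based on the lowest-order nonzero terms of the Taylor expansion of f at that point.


No singular points in the scanned grid; C is smooth there.

Compute partial derivatives:
  f_x = 2 - 6*x.
  f_y = 1.
f_y = 1 is a nonzero constant, so f_y never vanishes: no point (x, y) can satisfy f = f_x = f_y = 0. In particular no (x, y) ∈ {−4, ..., 4}² is singular; the curve is smooth.


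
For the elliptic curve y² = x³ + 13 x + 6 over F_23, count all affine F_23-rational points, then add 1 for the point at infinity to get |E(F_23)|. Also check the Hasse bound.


Affine points = {(0, 11), (0, 12), (3, 7), (3, 16), (5, 9), (5, 14), (6, 1), (6, 22), (7, 7), (7, 16), (8, 1), (8, 22), (9, 1), (9, 22), (10, 3), (10, 20), (11, 10), (11, 13), (12, 2), (12, 21), (13, 7), (13, 16), (16, 3), (16, 20), (18, 0), (20, 3), (20, 20), (21, 8), (21, 15)}; affine count = 29; |E(F_23)| = 30.

Discriminant check: Δ ∝ 4a³ + 27b² = 4·13³ + 27·6² = 4·2197 + 27·36 ≡ 8 (mod 23). Nonzero ⇒ E is nonsingular.
For each x ∈ F_23, compute rhs = x³ + 13·x + 6 mod 23, then count y ∈ F_23 with y² ≡ rhs.
  x = 0: rhs = 6, matching y values: 11, 12 (2 points).
  x = 1: rhs = 20, matching y values: none (0 points).
  x = 2: rhs = 17, matching y values: none (0 points).
  x = 3: rhs = 3, matching y values: 7, 16 (2 points).
  x = 4: rhs = 7, matching y values: none (0 points).
  x = 5: rhs = 12, matching y values: 9, 14 (2 points).
  x = 6: rhs = 1, matching y values: 1, 22 (2 points).
  x = 7: rhs = 3, matching y values: 7, 16 (2 points).
  x = 8: rhs = 1, matching y values: 1, 22 (2 points).
  x = 9: rhs = 1, matching y values: 1, 22 (2 points).
  x = 10: rhs = 9, matching y values: 3, 20 (2 points).
  x = 11: rhs = 8, matching y values: 10, 13 (2 points).
  x = 12: rhs = 4, matching y values: 2, 21 (2 points).
  x = 13: rhs = 3, matching y values: 7, 16 (2 points).
  x = 14: rhs = 11, matching y values: none (0 points).
  x = 15: rhs = 11, matching y values: none (0 points).
  x = 16: rhs = 9, matching y values: 3, 20 (2 points).
  x = 17: rhs = 11, matching y values: none (0 points).
  x = 18: rhs = 0, matching y values: 0 (1 points).
  x = 19: rhs = 5, matching y values: none (0 points).
  x = 20: rhs = 9, matching y values: 3, 20 (2 points).
  x = 21: rhs = 18, matching y values: 8, 15 (2 points).
  x = 22: rhs = 15, matching y values: none (0 points).
Total affine count: 29.
Full point count |E(F_23)| = 29 + 1 = 30.
Hasse bound: |30 − (23+1)| = |6| = 6 ≤ 2√23 ≈ 9.5917 ✓.


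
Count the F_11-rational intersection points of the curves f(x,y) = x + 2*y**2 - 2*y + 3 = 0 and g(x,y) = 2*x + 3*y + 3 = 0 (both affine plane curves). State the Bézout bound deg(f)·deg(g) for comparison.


Common zeros: {(7, 9), (8, 1)}; count = 2; Bézout bound = 2.

deg(f) = 2, deg(g) = 1, so Bézout bound = 2.
Scan x ∈ F_11. For each x, list the y ∈ F_11 with f(x, y) ≡ 0 and those with g(x, y) ≡ 0 (mod 11); the common zeros in that column are the intersection.
  x = 0: f ≡ 0 at y ∈ ∅; g ≡ 0 at y ∈ {10}; common: ∅.
  x = 1: f ≡ 0 at y ∈ {5, 7}; g ≡ 0 at y ∈ {2}; common: ∅.
  x = 2: f ≡ 0 at y ∈ ∅; g ≡ 0 at y ∈ {5}; common: ∅.
  x = 3: f ≡ 0 at y ∈ {6}; g ≡ 0 at y ∈ {8}; common: ∅.
  x = 4: f ≡ 0 at y ∈ {2, 10}; g ≡ 0 at y ∈ {0}; common: ∅.
  x = 5: f ≡ 0 at y ∈ ∅; g ≡ 0 at y ∈ {3}; common: ∅.
  x = 6: f ≡ 0 at y ∈ {4, 8}; g ≡ 0 at y ∈ {6}; common: ∅.
  x = 7: f ≡ 0 at y ∈ {3, 9}; g ≡ 0 at y ∈ {9}; common: {9}.
  x = 8: f ≡ 0 at y ∈ {0, 1}; g ≡ 0 at y ∈ {1}; common: {1}.
  x = 9: f ≡ 0 at y ∈ ∅; g ≡ 0 at y ∈ {4}; common: ∅.
  x = 10: f ≡ 0 at y ∈ ∅; g ≡ 0 at y ∈ {7}; common: ∅.
Collecting: common zeros = {(7, 9), (8, 1)}, so the count is 2.
Comparison with the Bézout bound: 2 ≤ 2 = deg(f)·deg(g), as expected for curves with no common component (the bound is attained).


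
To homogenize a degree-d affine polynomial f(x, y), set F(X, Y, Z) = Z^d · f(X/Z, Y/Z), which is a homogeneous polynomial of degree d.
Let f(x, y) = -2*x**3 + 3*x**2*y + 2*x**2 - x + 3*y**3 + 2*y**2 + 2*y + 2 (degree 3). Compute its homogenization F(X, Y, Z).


F(X, Y, Z) = -2*X**3 + 3*X**2*Y + 2*X**2*Z - X*Z**2 + 3*Y**3 + 2*Y**2*Z + 2*Y*Z**2 + 2*Z**3

deg(f) = 3.
Substitute x = X/Z, y = Y/Z into f, then multiply by Z^3.
  monomial -2·x^3·y^0 ↦ -2·X^3·Y^0·Z^0.
  monomial 3·x^2·y^1 ↦ 3·X^2·Y^1·Z^0.
  monomial 2·x^2·y^0 ↦ 2·X^2·Y^0·Z^1.
  monomial -1·x^1·y^0 ↦ -1·X^1·Y^0·Z^2.
  monomial 3·x^0·y^3 ↦ 3·X^0·Y^3·Z^0.
  monomial 2·x^0·y^2 ↦ 2·X^0·Y^2·Z^1.
  monomial 2·x^0·y^1 ↦ 2·X^0·Y^1·Z^2.
  monomial 2·x^0·y^0 ↦ 2·X^0·Y^0·Z^3.
Collecting: F(X, Y, Z) = -2*X**3 + 3*X**2*Y + 2*X**2*Z - X*Z**2 + 3*Y**3 + 2*Y**2*Z + 2*Y*Z**2 + 2*Z**3.


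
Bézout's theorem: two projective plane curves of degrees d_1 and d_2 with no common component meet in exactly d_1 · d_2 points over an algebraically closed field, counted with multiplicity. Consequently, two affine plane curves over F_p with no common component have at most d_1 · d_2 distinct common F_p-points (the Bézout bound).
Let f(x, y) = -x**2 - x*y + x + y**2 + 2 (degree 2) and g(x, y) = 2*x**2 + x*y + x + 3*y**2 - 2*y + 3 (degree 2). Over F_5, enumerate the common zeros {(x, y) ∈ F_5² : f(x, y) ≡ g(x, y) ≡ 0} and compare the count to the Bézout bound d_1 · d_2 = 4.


Common zeros: {(2, 2), (4, 4)}; count = 2; Bézout bound = 4.

deg(f) = 2, deg(g) = 2, so Bézout bound = 4.
Scan x ∈ F_5. For each x, list the y ∈ F_5 with f(x, y) ≡ 0 and those with g(x, y) ≡ 0 (mod 5); the common zeros in that column are the intersection.
  x = 0: f ≡ 0 at y ∈ ∅; g ≡ 0 at y ∈ ∅; common: ∅.
  x = 1: f ≡ 0 at y ∈ ∅; g ≡ 0 at y ∈ {3, 4}; common: ∅.
  x = 2: f ≡ 0 at y ∈ {0, 2}; g ≡ 0 at y ∈ {2, 3}; common: {2}.
  x = 3: f ≡ 0 at y ∈ {4}; g ≡ 0 at y ∈ ∅; common: ∅.
  x = 4: f ≡ 0 at y ∈ {0, 4}; g ≡ 0 at y ∈ {2, 4}; common: {4}.
Collecting: common zeros = {(2, 2), (4, 4)}, so the count is 2.
Comparison with the Bézout bound: 2 ≤ 4 = deg(f)·deg(g), as expected for curves with no common component (the affine F_5-count falls short of the bound because intersections may lie at infinity, over extension fields, or carry multiplicity).
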